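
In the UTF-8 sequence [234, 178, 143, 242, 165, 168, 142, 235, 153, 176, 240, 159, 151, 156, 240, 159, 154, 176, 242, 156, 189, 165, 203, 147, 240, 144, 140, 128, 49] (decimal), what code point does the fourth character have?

Offset 0: leading byte 0xEA = 11101010 → 3-byte char #1 = EA B2 8F.
Offset 3: leading byte 0xF2 = 11110010 → 4-byte char #2 = F2 A5 A8 8E.
Offset 7: leading byte 0xEB = 11101011 → 3-byte char #3 = EB 99 B0.
Offset 10: leading byte 0xF0 = 11110000 → 4-byte char #4 = F0 9F 97 9C.
Leading byte 0xF0 = 11110000 matches 11110xxx → 4-byte sequence.
Byte 1: 0xF0 = 11110000, payload 000 (3 bits).
Byte 2: 0x9F = 10011111 (10xxxxxx ✓), payload 011111.
Byte 3: 0x97 = 10010111 (10xxxxxx ✓), payload 010111.
Byte 4: 0x9C = 10011100 (10xxxxxx ✓), payload 011100.
Concatenate: 000011111010111011100 = 0x1F5DC (21 bits → U+1F5DC).

U+1F5DC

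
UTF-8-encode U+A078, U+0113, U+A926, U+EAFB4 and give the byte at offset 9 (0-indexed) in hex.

U+A078 → 3-byte form EA 81 B8 at offsets 0–2.
U+0113 → 2-byte form C4 93 at offsets 3–4.
U+A926 → 3-byte form EA A4 A6 at offsets 5–7.
U+EAFB4 → 4-byte form F3 AA BE B4 at offsets 8–11.
Offset 9 falls in char 4's range; it's byte 2 of F3 AA BE B4 = 0xAA.

0xAA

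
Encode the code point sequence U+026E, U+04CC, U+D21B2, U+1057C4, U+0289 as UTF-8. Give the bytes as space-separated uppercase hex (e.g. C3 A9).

C9 AE D3 8C F3 92 86 B2 F4 85 9F 84 CA 89

U+026E: 2-byte form → C9 AE.
U+04CC: 2-byte form → D3 8C.
U+D21B2: 4-byte form → F3 92 86 B2.
U+1057C4: 4-byte form → F4 85 9F 84.
U+0289: 2-byte form → CA 89.
Concatenated (14 bytes): C9 AE D3 8C F3 92 86 B2 F4 85 9F 84 CA 89.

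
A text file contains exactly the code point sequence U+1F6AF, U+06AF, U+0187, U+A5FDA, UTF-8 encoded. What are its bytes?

F0 9F 9A AF DA AF C6 87 F2 A5 BF 9A

U+1F6AF: 4-byte form → F0 9F 9A AF.
U+06AF: 2-byte form → DA AF.
U+0187: 2-byte form → C6 87.
U+A5FDA: 4-byte form → F2 A5 BF 9A.
Concatenated (12 bytes): F0 9F 9A AF DA AF C6 87 F2 A5 BF 9A.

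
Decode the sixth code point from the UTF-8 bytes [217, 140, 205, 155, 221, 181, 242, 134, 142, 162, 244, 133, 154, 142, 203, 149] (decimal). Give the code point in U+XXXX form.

U+02D5

Offset 0: leading byte 0xD9 = 11011001 → 2-byte char #1 = D9 8C.
Offset 2: leading byte 0xCD = 11001101 → 2-byte char #2 = CD 9B.
Offset 4: leading byte 0xDD = 11011101 → 2-byte char #3 = DD B5.
Offset 6: leading byte 0xF2 = 11110010 → 4-byte char #4 = F2 86 8E A2.
Offset 10: leading byte 0xF4 = 11110100 → 4-byte char #5 = F4 85 9A 8E.
Offset 14: leading byte 0xCB = 11001011 → 2-byte char #6 = CB 95.
Leading byte 0xCB = 11001011 matches 110xxxxx → 2-byte sequence.
Byte 1: 0xCB = 11001011, payload 01011 (5 bits).
Byte 2: 0x95 = 10010101 (10xxxxxx ✓), payload 010101.
Concatenate: 01011010101 = 0x2D5 (11 bits → U+02D5).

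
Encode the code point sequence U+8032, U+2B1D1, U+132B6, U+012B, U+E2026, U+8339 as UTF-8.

U+8032: 3-byte form → E8 80 B2.
U+2B1D1: 4-byte form → F0 AB 87 91.
U+132B6: 4-byte form → F0 93 8A B6.
U+012B: 2-byte form → C4 AB.
U+E2026: 4-byte form → F3 A2 80 A6.
U+8339: 3-byte form → E8 8C B9.
Concatenated (20 bytes): E8 80 B2 F0 AB 87 91 F0 93 8A B6 C4 AB F3 A2 80 A6 E8 8C B9.

E8 80 B2 F0 AB 87 91 F0 93 8A B6 C4 AB F3 A2 80 A6 E8 8C B9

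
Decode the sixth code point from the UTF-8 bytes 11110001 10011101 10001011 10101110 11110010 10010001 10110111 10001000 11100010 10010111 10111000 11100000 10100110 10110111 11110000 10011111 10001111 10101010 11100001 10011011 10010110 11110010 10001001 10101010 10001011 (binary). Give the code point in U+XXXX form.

Offset 0: leading byte 0xF1 = 11110001 → 4-byte char #1 = F1 9D 8B AE.
Offset 4: leading byte 0xF2 = 11110010 → 4-byte char #2 = F2 91 B7 88.
Offset 8: leading byte 0xE2 = 11100010 → 3-byte char #3 = E2 97 B8.
Offset 11: leading byte 0xE0 = 11100000 → 3-byte char #4 = E0 A6 B7.
Offset 14: leading byte 0xF0 = 11110000 → 4-byte char #5 = F0 9F 8F AA.
Offset 18: leading byte 0xE1 = 11100001 → 3-byte char #6 = E1 9B 96.
Leading byte 0xE1 = 11100001 matches 1110xxxx → 3-byte sequence.
Byte 1: 0xE1 = 11100001, payload 0001 (4 bits).
Byte 2: 0x9B = 10011011 (10xxxxxx ✓), payload 011011.
Byte 3: 0x96 = 10010110 (10xxxxxx ✓), payload 010110.
Concatenate: 0001011011010110 = 0x16D6 (16 bits → U+16D6).

U+16D6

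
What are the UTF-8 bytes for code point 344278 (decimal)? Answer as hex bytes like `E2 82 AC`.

U+540D6 = 0x540D6 = 344278 decimal. In range U+10000–U+10FFFF → 4-byte form: 11110xxx 10xxxxxx 10xxxxxx 10xxxxxx.
Binary (21 bits): 001010100000011010110.
Split 3+6+6+6: 001 | 010100 | 000011 | 010110.
Byte 1: 11110001 = 0xF1.
Byte 2: 10010100 = 0x94.
Byte 3: 10000011 = 0x83.
Byte 4: 10010110 = 0x96.

F1 94 83 96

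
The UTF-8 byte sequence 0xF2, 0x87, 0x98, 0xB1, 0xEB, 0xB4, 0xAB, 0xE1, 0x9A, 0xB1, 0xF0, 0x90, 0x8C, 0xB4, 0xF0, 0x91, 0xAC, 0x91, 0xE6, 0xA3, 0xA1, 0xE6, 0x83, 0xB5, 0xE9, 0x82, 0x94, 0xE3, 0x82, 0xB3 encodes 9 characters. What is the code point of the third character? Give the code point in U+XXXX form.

U+16B1

Offset 0: leading byte 0xF2 = 11110010 → 4-byte char #1 = F2 87 98 B1.
Offset 4: leading byte 0xEB = 11101011 → 3-byte char #2 = EB B4 AB.
Offset 7: leading byte 0xE1 = 11100001 → 3-byte char #3 = E1 9A B1.
Leading byte 0xE1 = 11100001 matches 1110xxxx → 3-byte sequence.
Byte 1: 0xE1 = 11100001, payload 0001 (4 bits).
Byte 2: 0x9A = 10011010 (10xxxxxx ✓), payload 011010.
Byte 3: 0xB1 = 10110001 (10xxxxxx ✓), payload 110001.
Concatenate: 0001011010110001 = 0x16B1 (16 bits → U+16B1).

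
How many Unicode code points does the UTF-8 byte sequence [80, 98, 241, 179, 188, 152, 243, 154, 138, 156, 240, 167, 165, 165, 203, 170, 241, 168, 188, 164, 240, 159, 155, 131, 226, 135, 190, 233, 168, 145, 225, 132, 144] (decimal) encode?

Byte at offset 0: 0x50 = 01010000 → 1-byte char (#1). Advance 1.
Byte at offset 1: 0x62 = 01100010 → 1-byte char (#2). Advance 1.
Byte at offset 2: 0xF1 = 11110001 → 4-byte char (#3). Advance 4.
Byte at offset 6: 0xF3 = 11110011 → 4-byte char (#4). Advance 4.
Byte at offset 10: 0xF0 = 11110000 → 4-byte char (#5). Advance 4.
Byte at offset 14: 0xCB = 11001011 → 2-byte char (#6). Advance 2.
Byte at offset 16: 0xF1 = 11110001 → 4-byte char (#7). Advance 4.
Byte at offset 20: 0xF0 = 11110000 → 4-byte char (#8). Advance 4.
Byte at offset 24: 0xE2 = 11100010 → 3-byte char (#9). Advance 3.
Byte at offset 27: 0xE9 = 11101001 → 3-byte char (#10). Advance 3.
Byte at offset 30: 0xE1 = 11100001 → 3-byte char (#11). Advance 3.
Reached end at offset 33 after 11 code points.

11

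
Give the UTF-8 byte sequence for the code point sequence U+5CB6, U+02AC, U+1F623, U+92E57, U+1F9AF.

E5 B2 B6 CA AC F0 9F 98 A3 F2 92 B9 97 F0 9F A6 AF

U+5CB6: 3-byte form → E5 B2 B6.
U+02AC: 2-byte form → CA AC.
U+1F623: 4-byte form → F0 9F 98 A3.
U+92E57: 4-byte form → F2 92 B9 97.
U+1F9AF: 4-byte form → F0 9F A6 AF.
Concatenated (17 bytes): E5 B2 B6 CA AC F0 9F 98 A3 F2 92 B9 97 F0 9F A6 AF.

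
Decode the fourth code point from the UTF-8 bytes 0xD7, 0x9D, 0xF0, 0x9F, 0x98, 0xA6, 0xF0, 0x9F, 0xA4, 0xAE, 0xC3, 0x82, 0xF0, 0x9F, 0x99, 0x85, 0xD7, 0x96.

U+00C2

Offset 0: leading byte 0xD7 = 11010111 → 2-byte char #1 = D7 9D.
Offset 2: leading byte 0xF0 = 11110000 → 4-byte char #2 = F0 9F 98 A6.
Offset 6: leading byte 0xF0 = 11110000 → 4-byte char #3 = F0 9F A4 AE.
Offset 10: leading byte 0xC3 = 11000011 → 2-byte char #4 = C3 82.
Leading byte 0xC3 = 11000011 matches 110xxxxx → 2-byte sequence.
Byte 1: 0xC3 = 11000011, payload 00011 (5 bits).
Byte 2: 0x82 = 10000010 (10xxxxxx ✓), payload 000010.
Concatenate: 00011000010 = 0xC2 (11 bits → U+00C2).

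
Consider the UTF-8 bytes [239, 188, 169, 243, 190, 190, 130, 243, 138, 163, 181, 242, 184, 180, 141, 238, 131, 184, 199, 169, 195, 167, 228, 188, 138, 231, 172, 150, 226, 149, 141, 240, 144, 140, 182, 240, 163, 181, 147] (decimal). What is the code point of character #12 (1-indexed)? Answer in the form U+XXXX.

Offset 0: leading byte 0xEF = 11101111 → 3-byte char #1 = EF BC A9.
Offset 3: leading byte 0xF3 = 11110011 → 4-byte char #2 = F3 BE BE 82.
Offset 7: leading byte 0xF3 = 11110011 → 4-byte char #3 = F3 8A A3 B5.
Offset 11: leading byte 0xF2 = 11110010 → 4-byte char #4 = F2 B8 B4 8D.
Offset 15: leading byte 0xEE = 11101110 → 3-byte char #5 = EE 83 B8.
Offset 18: leading byte 0xC7 = 11000111 → 2-byte char #6 = C7 A9.
Offset 20: leading byte 0xC3 = 11000011 → 2-byte char #7 = C3 A7.
Offset 22: leading byte 0xE4 = 11100100 → 3-byte char #8 = E4 BC 8A.
Offset 25: leading byte 0xE7 = 11100111 → 3-byte char #9 = E7 AC 96.
Offset 28: leading byte 0xE2 = 11100010 → 3-byte char #10 = E2 95 8D.
Offset 31: leading byte 0xF0 = 11110000 → 4-byte char #11 = F0 90 8C B6.
Offset 35: leading byte 0xF0 = 11110000 → 4-byte char #12 = F0 A3 B5 93.
Leading byte 0xF0 = 11110000 matches 11110xxx → 4-byte sequence.
Byte 1: 0xF0 = 11110000, payload 000 (3 bits).
Byte 2: 0xA3 = 10100011 (10xxxxxx ✓), payload 100011.
Byte 3: 0xB5 = 10110101 (10xxxxxx ✓), payload 110101.
Byte 4: 0x93 = 10010011 (10xxxxxx ✓), payload 010011.
Concatenate: 000100011110101010011 = 0x23D53 (21 bits → U+23D53).

U+23D53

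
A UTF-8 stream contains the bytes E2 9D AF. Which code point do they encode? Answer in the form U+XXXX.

U+276F

Leading byte 0xE2 = 11100010 matches 1110xxxx → 3-byte sequence.
Byte 1: 0xE2 = 11100010, payload 0010 (4 bits).
Byte 2: 0x9D = 10011101 (10xxxxxx ✓), payload 011101.
Byte 3: 0xAF = 10101111 (10xxxxxx ✓), payload 101111.
Concatenate: 0010011101101111 = 0x276F (16 bits → U+276F).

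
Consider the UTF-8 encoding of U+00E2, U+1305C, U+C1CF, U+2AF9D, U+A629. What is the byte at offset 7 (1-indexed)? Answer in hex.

0xEC

1-indexed offset 7 is 0-indexed offset 6.
U+00E2 → 2-byte form C3 A2 at offsets 0–1.
U+1305C → 4-byte form F0 93 81 9C at offsets 2–5.
U+C1CF → 3-byte form EC 87 8F at offsets 6–8.
Offset 6 falls in char 3's range; it's byte 1 of EC 87 8F = 0xEC.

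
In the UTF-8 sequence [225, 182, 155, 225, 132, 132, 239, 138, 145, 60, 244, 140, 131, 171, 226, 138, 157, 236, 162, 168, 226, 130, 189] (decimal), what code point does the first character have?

Offset 0: leading byte 0xE1 = 11100001 → 3-byte char #1 = E1 B6 9B.
Leading byte 0xE1 = 11100001 matches 1110xxxx → 3-byte sequence.
Byte 1: 0xE1 = 11100001, payload 0001 (4 bits).
Byte 2: 0xB6 = 10110110 (10xxxxxx ✓), payload 110110.
Byte 3: 0x9B = 10011011 (10xxxxxx ✓), payload 011011.
Concatenate: 0001110110011011 = 0x1D9B (16 bits → U+1D9B).

U+1D9B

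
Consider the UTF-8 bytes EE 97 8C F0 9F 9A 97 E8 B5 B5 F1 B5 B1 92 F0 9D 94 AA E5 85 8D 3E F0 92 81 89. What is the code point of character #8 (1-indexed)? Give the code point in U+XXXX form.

Offset 0: leading byte 0xEE = 11101110 → 3-byte char #1 = EE 97 8C.
Offset 3: leading byte 0xF0 = 11110000 → 4-byte char #2 = F0 9F 9A 97.
Offset 7: leading byte 0xE8 = 11101000 → 3-byte char #3 = E8 B5 B5.
Offset 10: leading byte 0xF1 = 11110001 → 4-byte char #4 = F1 B5 B1 92.
Offset 14: leading byte 0xF0 = 11110000 → 4-byte char #5 = F0 9D 94 AA.
Offset 18: leading byte 0xE5 = 11100101 → 3-byte char #6 = E5 85 8D.
Offset 21: leading byte 0x3E = 00111110 → 1-byte char #7 = 3E.
Offset 22: leading byte 0xF0 = 11110000 → 4-byte char #8 = F0 92 81 89.
Leading byte 0xF0 = 11110000 matches 11110xxx → 4-byte sequence.
Byte 1: 0xF0 = 11110000, payload 000 (3 bits).
Byte 2: 0x92 = 10010010 (10xxxxxx ✓), payload 010010.
Byte 3: 0x81 = 10000001 (10xxxxxx ✓), payload 000001.
Byte 4: 0x89 = 10001001 (10xxxxxx ✓), payload 001001.
Concatenate: 000010010000001001001 = 0x12049 (21 bits → U+12049).

U+12049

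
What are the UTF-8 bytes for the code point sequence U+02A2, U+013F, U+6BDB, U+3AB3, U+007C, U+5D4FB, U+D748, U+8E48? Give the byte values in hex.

U+02A2: 2-byte form → CA A2.
U+013F: 2-byte form → C4 BF.
U+6BDB: 3-byte form → E6 AF 9B.
U+3AB3: 3-byte form → E3 AA B3.
U+007C: 1-byte form → 7C.
U+5D4FB: 4-byte form → F1 9D 93 BB.
U+D748: 3-byte form → ED 9D 88.
U+8E48: 3-byte form → E8 B9 88.
Concatenated (21 bytes): CA A2 C4 BF E6 AF 9B E3 AA B3 7C F1 9D 93 BB ED 9D 88 E8 B9 88.

CA A2 C4 BF E6 AF 9B E3 AA B3 7C F1 9D 93 BB ED 9D 88 E8 B9 88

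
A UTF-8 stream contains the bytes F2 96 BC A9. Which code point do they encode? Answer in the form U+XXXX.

U+96F29

Leading byte 0xF2 = 11110010 matches 11110xxx → 4-byte sequence.
Byte 1: 0xF2 = 11110010, payload 010 (3 bits).
Byte 2: 0x96 = 10010110 (10xxxxxx ✓), payload 010110.
Byte 3: 0xBC = 10111100 (10xxxxxx ✓), payload 111100.
Byte 4: 0xA9 = 10101001 (10xxxxxx ✓), payload 101001.
Concatenate: 010010110111100101001 = 0x96F29 (21 bits → U+96F29).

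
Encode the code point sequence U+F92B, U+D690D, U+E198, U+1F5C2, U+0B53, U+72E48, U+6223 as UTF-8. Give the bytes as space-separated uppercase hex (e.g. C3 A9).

U+F92B: 3-byte form → EF A4 AB.
U+D690D: 4-byte form → F3 96 A4 8D.
U+E198: 3-byte form → EE 86 98.
U+1F5C2: 4-byte form → F0 9F 97 82.
U+0B53: 3-byte form → E0 AD 93.
U+72E48: 4-byte form → F1 B2 B9 88.
U+6223: 3-byte form → E6 88 A3.
Concatenated (24 bytes): EF A4 AB F3 96 A4 8D EE 86 98 F0 9F 97 82 E0 AD 93 F1 B2 B9 88 E6 88 A3.

EF A4 AB F3 96 A4 8D EE 86 98 F0 9F 97 82 E0 AD 93 F1 B2 B9 88 E6 88 A3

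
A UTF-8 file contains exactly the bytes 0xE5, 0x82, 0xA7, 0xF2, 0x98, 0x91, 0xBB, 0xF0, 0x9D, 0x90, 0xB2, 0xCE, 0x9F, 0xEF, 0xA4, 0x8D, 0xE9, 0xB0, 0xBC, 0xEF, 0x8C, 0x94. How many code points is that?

Byte at offset 0: 0xE5 = 11100101 → 3-byte char (#1). Advance 3.
Byte at offset 3: 0xF2 = 11110010 → 4-byte char (#2). Advance 4.
Byte at offset 7: 0xF0 = 11110000 → 4-byte char (#3). Advance 4.
Byte at offset 11: 0xCE = 11001110 → 2-byte char (#4). Advance 2.
Byte at offset 13: 0xEF = 11101111 → 3-byte char (#5). Advance 3.
Byte at offset 16: 0xE9 = 11101001 → 3-byte char (#6). Advance 3.
Byte at offset 19: 0xEF = 11101111 → 3-byte char (#7). Advance 3.
Reached end at offset 22 after 7 code points.

7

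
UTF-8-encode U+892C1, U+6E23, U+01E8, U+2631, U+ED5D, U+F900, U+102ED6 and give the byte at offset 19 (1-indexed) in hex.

0xF4

1-indexed offset 19 is 0-indexed offset 18.
U+892C1 → 4-byte form F2 89 8B 81 at offsets 0–3.
U+6E23 → 3-byte form E6 B8 A3 at offsets 4–6.
U+01E8 → 2-byte form C7 A8 at offsets 7–8.
U+2631 → 3-byte form E2 98 B1 at offsets 9–11.
U+ED5D → 3-byte form EE B5 9D at offsets 12–14.
U+F900 → 3-byte form EF A4 80 at offsets 15–17.
U+102ED6 → 4-byte form F4 82 BB 96 at offsets 18–21.
Offset 18 falls in char 7's range; it's byte 1 of F4 82 BB 96 = 0xF4.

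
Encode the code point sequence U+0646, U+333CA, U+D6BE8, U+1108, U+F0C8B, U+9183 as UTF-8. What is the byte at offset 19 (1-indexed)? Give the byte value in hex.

1-indexed offset 19 is 0-indexed offset 18.
U+0646 → 2-byte form D9 86 at offsets 0–1.
U+333CA → 4-byte form F0 B3 8F 8A at offsets 2–5.
U+D6BE8 → 4-byte form F3 96 AF A8 at offsets 6–9.
U+1108 → 3-byte form E1 84 88 at offsets 10–12.
U+F0C8B → 4-byte form F3 B0 B2 8B at offsets 13–16.
U+9183 → 3-byte form E9 86 83 at offsets 17–19.
Offset 18 falls in char 6's range; it's byte 2 of E9 86 83 = 0x86.

0x86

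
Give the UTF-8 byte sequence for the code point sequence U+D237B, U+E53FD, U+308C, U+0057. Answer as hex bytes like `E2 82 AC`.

F3 92 8D BB F3 A5 8F BD E3 82 8C 57

U+D237B: 4-byte form → F3 92 8D BB.
U+E53FD: 4-byte form → F3 A5 8F BD.
U+308C: 3-byte form → E3 82 8C.
U+0057: 1-byte form → 57.
Concatenated (12 bytes): F3 92 8D BB F3 A5 8F BD E3 82 8C 57.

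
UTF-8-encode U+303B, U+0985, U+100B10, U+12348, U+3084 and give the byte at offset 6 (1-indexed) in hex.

1-indexed offset 6 is 0-indexed offset 5.
U+303B → 3-byte form E3 80 BB at offsets 0–2.
U+0985 → 3-byte form E0 A6 85 at offsets 3–5.
Offset 5 falls in char 2's range; it's byte 3 of E0 A6 85 = 0x85.

0x85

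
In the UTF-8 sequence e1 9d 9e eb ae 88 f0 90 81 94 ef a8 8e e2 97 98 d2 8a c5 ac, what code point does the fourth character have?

U+FA0E

Offset 0: leading byte 0xE1 = 11100001 → 3-byte char #1 = E1 9D 9E.
Offset 3: leading byte 0xEB = 11101011 → 3-byte char #2 = EB AE 88.
Offset 6: leading byte 0xF0 = 11110000 → 4-byte char #3 = F0 90 81 94.
Offset 10: leading byte 0xEF = 11101111 → 3-byte char #4 = EF A8 8E.
Leading byte 0xEF = 11101111 matches 1110xxxx → 3-byte sequence.
Byte 1: 0xEF = 11101111, payload 1111 (4 bits).
Byte 2: 0xA8 = 10101000 (10xxxxxx ✓), payload 101000.
Byte 3: 0x8E = 10001110 (10xxxxxx ✓), payload 001110.
Concatenate: 1111101000001110 = 0xFA0E (16 bits → U+FA0E).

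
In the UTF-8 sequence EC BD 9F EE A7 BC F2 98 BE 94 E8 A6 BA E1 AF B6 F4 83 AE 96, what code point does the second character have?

U+E9FC

Offset 0: leading byte 0xEC = 11101100 → 3-byte char #1 = EC BD 9F.
Offset 3: leading byte 0xEE = 11101110 → 3-byte char #2 = EE A7 BC.
Leading byte 0xEE = 11101110 matches 1110xxxx → 3-byte sequence.
Byte 1: 0xEE = 11101110, payload 1110 (4 bits).
Byte 2: 0xA7 = 10100111 (10xxxxxx ✓), payload 100111.
Byte 3: 0xBC = 10111100 (10xxxxxx ✓), payload 111100.
Concatenate: 1110100111111100 = 0xE9FC (16 bits → U+E9FC).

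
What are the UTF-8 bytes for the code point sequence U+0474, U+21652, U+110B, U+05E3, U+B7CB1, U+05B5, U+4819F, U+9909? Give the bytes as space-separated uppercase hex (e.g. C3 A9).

D1 B4 F0 A1 99 92 E1 84 8B D7 A3 F2 B7 B2 B1 D6 B5 F1 88 86 9F E9 A4 89

U+0474: 2-byte form → D1 B4.
U+21652: 4-byte form → F0 A1 99 92.
U+110B: 3-byte form → E1 84 8B.
U+05E3: 2-byte form → D7 A3.
U+B7CB1: 4-byte form → F2 B7 B2 B1.
U+05B5: 2-byte form → D6 B5.
U+4819F: 4-byte form → F1 88 86 9F.
U+9909: 3-byte form → E9 A4 89.
Concatenated (24 bytes): D1 B4 F0 A1 99 92 E1 84 8B D7 A3 F2 B7 B2 B1 D6 B5 F1 88 86 9F E9 A4 89.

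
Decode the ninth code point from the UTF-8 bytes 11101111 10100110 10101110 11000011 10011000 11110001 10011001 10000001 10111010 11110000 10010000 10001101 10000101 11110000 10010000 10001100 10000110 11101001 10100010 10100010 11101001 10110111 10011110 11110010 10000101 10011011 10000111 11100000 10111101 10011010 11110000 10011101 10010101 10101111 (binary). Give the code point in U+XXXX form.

U+0F5A

Offset 0: leading byte 0xEF = 11101111 → 3-byte char #1 = EF A6 AE.
Offset 3: leading byte 0xC3 = 11000011 → 2-byte char #2 = C3 98.
Offset 5: leading byte 0xF1 = 11110001 → 4-byte char #3 = F1 99 81 BA.
Offset 9: leading byte 0xF0 = 11110000 → 4-byte char #4 = F0 90 8D 85.
Offset 13: leading byte 0xF0 = 11110000 → 4-byte char #5 = F0 90 8C 86.
Offset 17: leading byte 0xE9 = 11101001 → 3-byte char #6 = E9 A2 A2.
Offset 20: leading byte 0xE9 = 11101001 → 3-byte char #7 = E9 B7 9E.
Offset 23: leading byte 0xF2 = 11110010 → 4-byte char #8 = F2 85 9B 87.
Offset 27: leading byte 0xE0 = 11100000 → 3-byte char #9 = E0 BD 9A.
Leading byte 0xE0 = 11100000 matches 1110xxxx → 3-byte sequence.
Byte 1: 0xE0 = 11100000, payload 0000 (4 bits).
Byte 2: 0xBD = 10111101 (10xxxxxx ✓), payload 111101.
Byte 3: 0x9A = 10011010 (10xxxxxx ✓), payload 011010.
Concatenate: 0000111101011010 = 0xF5A (16 bits → U+0F5A).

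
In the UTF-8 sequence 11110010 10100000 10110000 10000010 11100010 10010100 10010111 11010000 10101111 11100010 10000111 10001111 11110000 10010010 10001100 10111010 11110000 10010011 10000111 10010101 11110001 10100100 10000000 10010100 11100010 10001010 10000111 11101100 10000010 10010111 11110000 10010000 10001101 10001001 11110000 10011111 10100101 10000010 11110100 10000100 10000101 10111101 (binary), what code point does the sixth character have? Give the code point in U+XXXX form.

Offset 0: leading byte 0xF2 = 11110010 → 4-byte char #1 = F2 A0 B0 82.
Offset 4: leading byte 0xE2 = 11100010 → 3-byte char #2 = E2 94 97.
Offset 7: leading byte 0xD0 = 11010000 → 2-byte char #3 = D0 AF.
Offset 9: leading byte 0xE2 = 11100010 → 3-byte char #4 = E2 87 8F.
Offset 12: leading byte 0xF0 = 11110000 → 4-byte char #5 = F0 92 8C BA.
Offset 16: leading byte 0xF0 = 11110000 → 4-byte char #6 = F0 93 87 95.
Leading byte 0xF0 = 11110000 matches 11110xxx → 4-byte sequence.
Byte 1: 0xF0 = 11110000, payload 000 (3 bits).
Byte 2: 0x93 = 10010011 (10xxxxxx ✓), payload 010011.
Byte 3: 0x87 = 10000111 (10xxxxxx ✓), payload 000111.
Byte 4: 0x95 = 10010101 (10xxxxxx ✓), payload 010101.
Concatenate: 000010011000111010101 = 0x131D5 (21 bits → U+131D5).

U+131D5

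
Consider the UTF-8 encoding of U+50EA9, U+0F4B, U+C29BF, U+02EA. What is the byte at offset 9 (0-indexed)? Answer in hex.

0xA6

U+50EA9 → 4-byte form F1 90 BA A9 at offsets 0–3.
U+0F4B → 3-byte form E0 BD 8B at offsets 4–6.
U+C29BF → 4-byte form F3 82 A6 BF at offsets 7–10.
Offset 9 falls in char 3's range; it's byte 3 of F3 82 A6 BF = 0xA6.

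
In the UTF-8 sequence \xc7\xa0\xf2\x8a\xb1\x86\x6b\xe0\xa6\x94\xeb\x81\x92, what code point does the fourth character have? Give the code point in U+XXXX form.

Offset 0: leading byte 0xC7 = 11000111 → 2-byte char #1 = C7 A0.
Offset 2: leading byte 0xF2 = 11110010 → 4-byte char #2 = F2 8A B1 86.
Offset 6: leading byte 0x6B = 01101011 → 1-byte char #3 = 6B.
Offset 7: leading byte 0xE0 = 11100000 → 3-byte char #4 = E0 A6 94.
Leading byte 0xE0 = 11100000 matches 1110xxxx → 3-byte sequence.
Byte 1: 0xE0 = 11100000, payload 0000 (4 bits).
Byte 2: 0xA6 = 10100110 (10xxxxxx ✓), payload 100110.
Byte 3: 0x94 = 10010100 (10xxxxxx ✓), payload 010100.
Concatenate: 0000100110010100 = 0x994 (16 bits → U+0994).

U+0994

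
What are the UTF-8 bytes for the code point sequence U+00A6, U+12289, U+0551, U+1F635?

U+00A6: 2-byte form → C2 A6.
U+12289: 4-byte form → F0 92 8A 89.
U+0551: 2-byte form → D5 91.
U+1F635: 4-byte form → F0 9F 98 B5.
Concatenated (12 bytes): C2 A6 F0 92 8A 89 D5 91 F0 9F 98 B5.

C2 A6 F0 92 8A 89 D5 91 F0 9F 98 B5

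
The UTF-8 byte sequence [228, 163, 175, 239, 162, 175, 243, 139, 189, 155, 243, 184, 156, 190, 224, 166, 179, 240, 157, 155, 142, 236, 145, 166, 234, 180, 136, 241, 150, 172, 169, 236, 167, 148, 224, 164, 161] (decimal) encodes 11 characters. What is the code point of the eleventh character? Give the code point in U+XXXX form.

Offset 0: leading byte 0xE4 = 11100100 → 3-byte char #1 = E4 A3 AF.
Offset 3: leading byte 0xEF = 11101111 → 3-byte char #2 = EF A2 AF.
Offset 6: leading byte 0xF3 = 11110011 → 4-byte char #3 = F3 8B BD 9B.
Offset 10: leading byte 0xF3 = 11110011 → 4-byte char #4 = F3 B8 9C BE.
Offset 14: leading byte 0xE0 = 11100000 → 3-byte char #5 = E0 A6 B3.
Offset 17: leading byte 0xF0 = 11110000 → 4-byte char #6 = F0 9D 9B 8E.
Offset 21: leading byte 0xEC = 11101100 → 3-byte char #7 = EC 91 A6.
Offset 24: leading byte 0xEA = 11101010 → 3-byte char #8 = EA B4 88.
Offset 27: leading byte 0xF1 = 11110001 → 4-byte char #9 = F1 96 AC A9.
Offset 31: leading byte 0xEC = 11101100 → 3-byte char #10 = EC A7 94.
Offset 34: leading byte 0xE0 = 11100000 → 3-byte char #11 = E0 A4 A1.
Leading byte 0xE0 = 11100000 matches 1110xxxx → 3-byte sequence.
Byte 1: 0xE0 = 11100000, payload 0000 (4 bits).
Byte 2: 0xA4 = 10100100 (10xxxxxx ✓), payload 100100.
Byte 3: 0xA1 = 10100001 (10xxxxxx ✓), payload 100001.
Concatenate: 0000100100100001 = 0x921 (16 bits → U+0921).

U+0921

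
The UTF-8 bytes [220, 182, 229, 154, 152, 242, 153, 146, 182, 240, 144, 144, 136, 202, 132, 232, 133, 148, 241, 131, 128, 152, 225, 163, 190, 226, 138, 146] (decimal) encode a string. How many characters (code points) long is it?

Byte at offset 0: 0xDC = 11011100 → 2-byte char (#1). Advance 2.
Byte at offset 2: 0xE5 = 11100101 → 3-byte char (#2). Advance 3.
Byte at offset 5: 0xF2 = 11110010 → 4-byte char (#3). Advance 4.
Byte at offset 9: 0xF0 = 11110000 → 4-byte char (#4). Advance 4.
Byte at offset 13: 0xCA = 11001010 → 2-byte char (#5). Advance 2.
Byte at offset 15: 0xE8 = 11101000 → 3-byte char (#6). Advance 3.
Byte at offset 18: 0xF1 = 11110001 → 4-byte char (#7). Advance 4.
Byte at offset 22: 0xE1 = 11100001 → 3-byte char (#8). Advance 3.
Byte at offset 25: 0xE2 = 11100010 → 3-byte char (#9). Advance 3.
Reached end at offset 28 after 9 code points.

9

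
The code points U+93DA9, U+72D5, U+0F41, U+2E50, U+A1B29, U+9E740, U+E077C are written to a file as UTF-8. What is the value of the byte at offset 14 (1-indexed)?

0xF2

1-indexed offset 14 is 0-indexed offset 13.
U+93DA9 → 4-byte form F2 93 B6 A9 at offsets 0–3.
U+72D5 → 3-byte form E7 8B 95 at offsets 4–6.
U+0F41 → 3-byte form E0 BD 81 at offsets 7–9.
U+2E50 → 3-byte form E2 B9 90 at offsets 10–12.
U+A1B29 → 4-byte form F2 A1 AC A9 at offsets 13–16.
Offset 13 falls in char 5's range; it's byte 1 of F2 A1 AC A9 = 0xF2.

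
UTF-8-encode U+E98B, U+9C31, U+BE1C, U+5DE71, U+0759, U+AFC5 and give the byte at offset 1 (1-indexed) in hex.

1-indexed offset 1 is 0-indexed offset 0.
U+E98B → 3-byte form EE A6 8B at offsets 0–2.
Offset 0 falls in char 1's range; it's byte 1 of EE A6 8B = 0xEE.

0xEE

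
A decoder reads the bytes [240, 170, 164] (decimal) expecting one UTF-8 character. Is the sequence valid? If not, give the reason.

Leading byte 0xF0 = 11110000 → 4-byte form, but only 3 bytes are present.

invalid (sequence truncated)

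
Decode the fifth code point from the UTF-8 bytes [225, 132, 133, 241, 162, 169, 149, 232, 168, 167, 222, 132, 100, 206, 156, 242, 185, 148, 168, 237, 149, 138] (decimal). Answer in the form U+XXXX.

Offset 0: leading byte 0xE1 = 11100001 → 3-byte char #1 = E1 84 85.
Offset 3: leading byte 0xF1 = 11110001 → 4-byte char #2 = F1 A2 A9 95.
Offset 7: leading byte 0xE8 = 11101000 → 3-byte char #3 = E8 A8 A7.
Offset 10: leading byte 0xDE = 11011110 → 2-byte char #4 = DE 84.
Offset 12: leading byte 0x64 = 01100100 → 1-byte char #5 = 64.
Leading byte 0x64 = 01100100 matches 0xxxxxxx → 1-byte sequence.
Byte 1: 0x64 = 01100100, payload 1100100 (7 bits).
Concatenate: 1100100 = 0x64 (7 bits → U+0064).

U+0064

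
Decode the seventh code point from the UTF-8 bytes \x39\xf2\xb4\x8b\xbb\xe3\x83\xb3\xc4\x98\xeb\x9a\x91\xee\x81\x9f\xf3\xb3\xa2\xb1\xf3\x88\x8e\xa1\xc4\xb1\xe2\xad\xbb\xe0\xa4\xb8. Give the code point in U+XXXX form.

Offset 0: leading byte 0x39 = 00111001 → 1-byte char #1 = 39.
Offset 1: leading byte 0xF2 = 11110010 → 4-byte char #2 = F2 B4 8B BB.
Offset 5: leading byte 0xE3 = 11100011 → 3-byte char #3 = E3 83 B3.
Offset 8: leading byte 0xC4 = 11000100 → 2-byte char #4 = C4 98.
Offset 10: leading byte 0xEB = 11101011 → 3-byte char #5 = EB 9A 91.
Offset 13: leading byte 0xEE = 11101110 → 3-byte char #6 = EE 81 9F.
Offset 16: leading byte 0xF3 = 11110011 → 4-byte char #7 = F3 B3 A2 B1.
Leading byte 0xF3 = 11110011 matches 11110xxx → 4-byte sequence.
Byte 1: 0xF3 = 11110011, payload 011 (3 bits).
Byte 2: 0xB3 = 10110011 (10xxxxxx ✓), payload 110011.
Byte 3: 0xA2 = 10100010 (10xxxxxx ✓), payload 100010.
Byte 4: 0xB1 = 10110001 (10xxxxxx ✓), payload 110001.
Concatenate: 011110011100010110001 = 0xF38B1 (21 bits → U+F38B1).

U+F38B1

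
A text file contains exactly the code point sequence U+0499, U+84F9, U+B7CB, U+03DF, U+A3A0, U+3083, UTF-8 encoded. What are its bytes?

D2 99 E8 93 B9 EB 9F 8B CF 9F EA 8E A0 E3 82 83

U+0499: 2-byte form → D2 99.
U+84F9: 3-byte form → E8 93 B9.
U+B7CB: 3-byte form → EB 9F 8B.
U+03DF: 2-byte form → CF 9F.
U+A3A0: 3-byte form → EA 8E A0.
U+3083: 3-byte form → E3 82 83.
Concatenated (16 bytes): D2 99 E8 93 B9 EB 9F 8B CF 9F EA 8E A0 E3 82 83.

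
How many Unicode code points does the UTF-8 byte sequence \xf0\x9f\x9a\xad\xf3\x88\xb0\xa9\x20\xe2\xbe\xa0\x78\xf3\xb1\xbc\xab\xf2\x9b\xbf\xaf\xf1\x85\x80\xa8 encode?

8

Byte at offset 0: 0xF0 = 11110000 → 4-byte char (#1). Advance 4.
Byte at offset 4: 0xF3 = 11110011 → 4-byte char (#2). Advance 4.
Byte at offset 8: 0x20 = 00100000 → 1-byte char (#3). Advance 1.
Byte at offset 9: 0xE2 = 11100010 → 3-byte char (#4). Advance 3.
Byte at offset 12: 0x78 = 01111000 → 1-byte char (#5). Advance 1.
Byte at offset 13: 0xF3 = 11110011 → 4-byte char (#6). Advance 4.
Byte at offset 17: 0xF2 = 11110010 → 4-byte char (#7). Advance 4.
Byte at offset 21: 0xF1 = 11110001 → 4-byte char (#8). Advance 4.
Reached end at offset 25 after 8 code points.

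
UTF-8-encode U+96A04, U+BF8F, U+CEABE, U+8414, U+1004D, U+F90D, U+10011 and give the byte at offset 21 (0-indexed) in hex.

U+96A04 → 4-byte form F2 96 A8 84 at offsets 0–3.
U+BF8F → 3-byte form EB BE 8F at offsets 4–6.
U+CEABE → 4-byte form F3 8E AA BE at offsets 7–10.
U+8414 → 3-byte form E8 90 94 at offsets 11–13.
U+1004D → 4-byte form F0 90 81 8D at offsets 14–17.
U+F90D → 3-byte form EF A4 8D at offsets 18–20.
U+10011 → 4-byte form F0 90 80 91 at offsets 21–24.
Offset 21 falls in char 7's range; it's byte 1 of F0 90 80 91 = 0xF0.

0xF0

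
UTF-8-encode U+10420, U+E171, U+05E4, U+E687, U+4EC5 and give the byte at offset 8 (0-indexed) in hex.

0xA4

U+10420 → 4-byte form F0 90 90 A0 at offsets 0–3.
U+E171 → 3-byte form EE 85 B1 at offsets 4–6.
U+05E4 → 2-byte form D7 A4 at offsets 7–8.
Offset 8 falls in char 3's range; it's byte 2 of D7 A4 = 0xA4.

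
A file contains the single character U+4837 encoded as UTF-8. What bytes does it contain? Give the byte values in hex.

U+4837 = 0x4837 = 18487 decimal. In range U+0800–U+FFFF → 3-byte form: 1110xxxx 10xxxxxx 10xxxxxx.
Binary (16 bits): 0100100000110111.
Split 4+6+6: 0100 | 100000 | 110111.
Byte 1: 11100100 = 0xE4.
Byte 2: 10100000 = 0xA0.
Byte 3: 10110111 = 0xB7.

E4 A0 B7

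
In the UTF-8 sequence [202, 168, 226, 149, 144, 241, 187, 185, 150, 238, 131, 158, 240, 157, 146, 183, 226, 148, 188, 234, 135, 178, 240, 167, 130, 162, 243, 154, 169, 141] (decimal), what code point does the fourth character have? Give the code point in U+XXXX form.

Offset 0: leading byte 0xCA = 11001010 → 2-byte char #1 = CA A8.
Offset 2: leading byte 0xE2 = 11100010 → 3-byte char #2 = E2 95 90.
Offset 5: leading byte 0xF1 = 11110001 → 4-byte char #3 = F1 BB B9 96.
Offset 9: leading byte 0xEE = 11101110 → 3-byte char #4 = EE 83 9E.
Leading byte 0xEE = 11101110 matches 1110xxxx → 3-byte sequence.
Byte 1: 0xEE = 11101110, payload 1110 (4 bits).
Byte 2: 0x83 = 10000011 (10xxxxxx ✓), payload 000011.
Byte 3: 0x9E = 10011110 (10xxxxxx ✓), payload 011110.
Concatenate: 1110000011011110 = 0xE0DE (16 bits → U+E0DE).

U+E0DE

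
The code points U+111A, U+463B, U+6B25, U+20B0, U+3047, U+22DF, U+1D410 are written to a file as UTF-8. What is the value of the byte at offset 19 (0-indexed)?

0x9D

U+111A → 3-byte form E1 84 9A at offsets 0–2.
U+463B → 3-byte form E4 98 BB at offsets 3–5.
U+6B25 → 3-byte form E6 AC A5 at offsets 6–8.
U+20B0 → 3-byte form E2 82 B0 at offsets 9–11.
U+3047 → 3-byte form E3 81 87 at offsets 12–14.
U+22DF → 3-byte form E2 8B 9F at offsets 15–17.
U+1D410 → 4-byte form F0 9D 90 90 at offsets 18–21.
Offset 19 falls in char 7's range; it's byte 2 of F0 9D 90 90 = 0x9D.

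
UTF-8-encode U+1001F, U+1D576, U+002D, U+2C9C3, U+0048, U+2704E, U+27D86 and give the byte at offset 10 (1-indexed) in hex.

1-indexed offset 10 is 0-indexed offset 9.
U+1001F → 4-byte form F0 90 80 9F at offsets 0–3.
U+1D576 → 4-byte form F0 9D 95 B6 at offsets 4–7.
U+002D → 1-byte form 2D at offsets 8–8.
U+2C9C3 → 4-byte form F0 AC A7 83 at offsets 9–12.
Offset 9 falls in char 4's range; it's byte 1 of F0 AC A7 83 = 0xF0.

0xF0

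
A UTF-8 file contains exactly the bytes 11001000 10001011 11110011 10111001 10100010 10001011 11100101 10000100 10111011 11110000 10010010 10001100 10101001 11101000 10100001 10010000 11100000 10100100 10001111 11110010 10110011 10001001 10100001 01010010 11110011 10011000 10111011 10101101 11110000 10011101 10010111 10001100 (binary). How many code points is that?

10

Byte at offset 0: 0xC8 = 11001000 → 2-byte char (#1). Advance 2.
Byte at offset 2: 0xF3 = 11110011 → 4-byte char (#2). Advance 4.
Byte at offset 6: 0xE5 = 11100101 → 3-byte char (#3). Advance 3.
Byte at offset 9: 0xF0 = 11110000 → 4-byte char (#4). Advance 4.
Byte at offset 13: 0xE8 = 11101000 → 3-byte char (#5). Advance 3.
Byte at offset 16: 0xE0 = 11100000 → 3-byte char (#6). Advance 3.
Byte at offset 19: 0xF2 = 11110010 → 4-byte char (#7). Advance 4.
Byte at offset 23: 0x52 = 01010010 → 1-byte char (#8). Advance 1.
Byte at offset 24: 0xF3 = 11110011 → 4-byte char (#9). Advance 4.
Byte at offset 28: 0xF0 = 11110000 → 4-byte char (#10). Advance 4.
Reached end at offset 32 after 10 code points.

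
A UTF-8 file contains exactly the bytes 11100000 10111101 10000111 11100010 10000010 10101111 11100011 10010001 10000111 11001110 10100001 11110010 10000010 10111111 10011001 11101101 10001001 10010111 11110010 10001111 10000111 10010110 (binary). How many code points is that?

7

Byte at offset 0: 0xE0 = 11100000 → 3-byte char (#1). Advance 3.
Byte at offset 3: 0xE2 = 11100010 → 3-byte char (#2). Advance 3.
Byte at offset 6: 0xE3 = 11100011 → 3-byte char (#3). Advance 3.
Byte at offset 9: 0xCE = 11001110 → 2-byte char (#4). Advance 2.
Byte at offset 11: 0xF2 = 11110010 → 4-byte char (#5). Advance 4.
Byte at offset 15: 0xED = 11101101 → 3-byte char (#6). Advance 3.
Byte at offset 18: 0xF2 = 11110010 → 4-byte char (#7). Advance 4.
Reached end at offset 22 after 7 code points.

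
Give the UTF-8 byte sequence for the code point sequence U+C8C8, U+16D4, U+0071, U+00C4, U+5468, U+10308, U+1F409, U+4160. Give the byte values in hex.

U+C8C8: 3-byte form → EC A3 88.
U+16D4: 3-byte form → E1 9B 94.
U+0071: 1-byte form → 71.
U+00C4: 2-byte form → C3 84.
U+5468: 3-byte form → E5 91 A8.
U+10308: 4-byte form → F0 90 8C 88.
U+1F409: 4-byte form → F0 9F 90 89.
U+4160: 3-byte form → E4 85 A0.
Concatenated (23 bytes): EC A3 88 E1 9B 94 71 C3 84 E5 91 A8 F0 90 8C 88 F0 9F 90 89 E4 85 A0.

EC A3 88 E1 9B 94 71 C3 84 E5 91 A8 F0 90 8C 88 F0 9F 90 89 E4 85 A0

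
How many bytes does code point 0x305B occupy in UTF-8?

U+305B = 0x305B. UTF-8 uses 1 byte below 0x80, 2 below 0x800, 3 below 0x10000, 4 up to 0x10FFFF. 0x305B is in U+0800–U+FFFF → 3 bytes.

3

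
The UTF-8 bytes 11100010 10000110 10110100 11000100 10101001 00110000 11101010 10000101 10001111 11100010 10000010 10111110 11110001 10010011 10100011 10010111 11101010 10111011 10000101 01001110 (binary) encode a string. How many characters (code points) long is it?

8

Byte at offset 0: 0xE2 = 11100010 → 3-byte char (#1). Advance 3.
Byte at offset 3: 0xC4 = 11000100 → 2-byte char (#2). Advance 2.
Byte at offset 5: 0x30 = 00110000 → 1-byte char (#3). Advance 1.
Byte at offset 6: 0xEA = 11101010 → 3-byte char (#4). Advance 3.
Byte at offset 9: 0xE2 = 11100010 → 3-byte char (#5). Advance 3.
Byte at offset 12: 0xF1 = 11110001 → 4-byte char (#6). Advance 4.
Byte at offset 16: 0xEA = 11101010 → 3-byte char (#7). Advance 3.
Byte at offset 19: 0x4E = 01001110 → 1-byte char (#8). Advance 1.
Reached end at offset 20 after 8 code points.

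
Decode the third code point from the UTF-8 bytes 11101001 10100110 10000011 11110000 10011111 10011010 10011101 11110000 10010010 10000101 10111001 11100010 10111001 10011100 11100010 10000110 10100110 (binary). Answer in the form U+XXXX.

U+12179

Offset 0: leading byte 0xE9 = 11101001 → 3-byte char #1 = E9 A6 83.
Offset 3: leading byte 0xF0 = 11110000 → 4-byte char #2 = F0 9F 9A 9D.
Offset 7: leading byte 0xF0 = 11110000 → 4-byte char #3 = F0 92 85 B9.
Leading byte 0xF0 = 11110000 matches 11110xxx → 4-byte sequence.
Byte 1: 0xF0 = 11110000, payload 000 (3 bits).
Byte 2: 0x92 = 10010010 (10xxxxxx ✓), payload 010010.
Byte 3: 0x85 = 10000101 (10xxxxxx ✓), payload 000101.
Byte 4: 0xB9 = 10111001 (10xxxxxx ✓), payload 111001.
Concatenate: 000010010000101111001 = 0x12179 (21 bits → U+12179).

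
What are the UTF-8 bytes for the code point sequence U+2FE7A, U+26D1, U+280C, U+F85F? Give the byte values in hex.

U+2FE7A: 4-byte form → F0 AF B9 BA.
U+26D1: 3-byte form → E2 9B 91.
U+280C: 3-byte form → E2 A0 8C.
U+F85F: 3-byte form → EF A1 9F.
Concatenated (13 bytes): F0 AF B9 BA E2 9B 91 E2 A0 8C EF A1 9F.

F0 AF B9 BA E2 9B 91 E2 A0 8C EF A1 9F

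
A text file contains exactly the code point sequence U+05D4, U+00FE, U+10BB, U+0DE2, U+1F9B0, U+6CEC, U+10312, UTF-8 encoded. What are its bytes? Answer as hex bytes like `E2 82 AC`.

D7 94 C3 BE E1 82 BB E0 B7 A2 F0 9F A6 B0 E6 B3 AC F0 90 8C 92

U+05D4: 2-byte form → D7 94.
U+00FE: 2-byte form → C3 BE.
U+10BB: 3-byte form → E1 82 BB.
U+0DE2: 3-byte form → E0 B7 A2.
U+1F9B0: 4-byte form → F0 9F A6 B0.
U+6CEC: 3-byte form → E6 B3 AC.
U+10312: 4-byte form → F0 90 8C 92.
Concatenated (21 bytes): D7 94 C3 BE E1 82 BB E0 B7 A2 F0 9F A6 B0 E6 B3 AC F0 90 8C 92.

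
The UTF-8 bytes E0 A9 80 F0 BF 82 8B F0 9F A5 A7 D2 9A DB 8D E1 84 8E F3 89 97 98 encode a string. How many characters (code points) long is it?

7

Byte at offset 0: 0xE0 = 11100000 → 3-byte char (#1). Advance 3.
Byte at offset 3: 0xF0 = 11110000 → 4-byte char (#2). Advance 4.
Byte at offset 7: 0xF0 = 11110000 → 4-byte char (#3). Advance 4.
Byte at offset 11: 0xD2 = 11010010 → 2-byte char (#4). Advance 2.
Byte at offset 13: 0xDB = 11011011 → 2-byte char (#5). Advance 2.
Byte at offset 15: 0xE1 = 11100001 → 3-byte char (#6). Advance 3.
Byte at offset 18: 0xF3 = 11110011 → 4-byte char (#7). Advance 4.
Reached end at offset 22 after 7 code points.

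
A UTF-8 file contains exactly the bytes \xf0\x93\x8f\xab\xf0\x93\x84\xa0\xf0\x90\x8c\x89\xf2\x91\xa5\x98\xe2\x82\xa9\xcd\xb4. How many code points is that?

Byte at offset 0: 0xF0 = 11110000 → 4-byte char (#1). Advance 4.
Byte at offset 4: 0xF0 = 11110000 → 4-byte char (#2). Advance 4.
Byte at offset 8: 0xF0 = 11110000 → 4-byte char (#3). Advance 4.
Byte at offset 12: 0xF2 = 11110010 → 4-byte char (#4). Advance 4.
Byte at offset 16: 0xE2 = 11100010 → 3-byte char (#5). Advance 3.
Byte at offset 19: 0xCD = 11001101 → 2-byte char (#6). Advance 2.
Reached end at offset 21 after 6 code points.

6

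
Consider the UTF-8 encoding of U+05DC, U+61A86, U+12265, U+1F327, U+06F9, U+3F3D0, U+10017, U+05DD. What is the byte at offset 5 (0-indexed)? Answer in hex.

U+05DC → 2-byte form D7 9C at offsets 0–1.
U+61A86 → 4-byte form F1 A1 AA 86 at offsets 2–5.
Offset 5 falls in char 2's range; it's byte 4 of F1 A1 AA 86 = 0x86.

0x86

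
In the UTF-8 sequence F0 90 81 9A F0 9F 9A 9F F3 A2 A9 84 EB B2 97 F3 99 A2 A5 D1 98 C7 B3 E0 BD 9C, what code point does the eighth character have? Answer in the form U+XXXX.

U+0F5C

Offset 0: leading byte 0xF0 = 11110000 → 4-byte char #1 = F0 90 81 9A.
Offset 4: leading byte 0xF0 = 11110000 → 4-byte char #2 = F0 9F 9A 9F.
Offset 8: leading byte 0xF3 = 11110011 → 4-byte char #3 = F3 A2 A9 84.
Offset 12: leading byte 0xEB = 11101011 → 3-byte char #4 = EB B2 97.
Offset 15: leading byte 0xF3 = 11110011 → 4-byte char #5 = F3 99 A2 A5.
Offset 19: leading byte 0xD1 = 11010001 → 2-byte char #6 = D1 98.
Offset 21: leading byte 0xC7 = 11000111 → 2-byte char #7 = C7 B3.
Offset 23: leading byte 0xE0 = 11100000 → 3-byte char #8 = E0 BD 9C.
Leading byte 0xE0 = 11100000 matches 1110xxxx → 3-byte sequence.
Byte 1: 0xE0 = 11100000, payload 0000 (4 bits).
Byte 2: 0xBD = 10111101 (10xxxxxx ✓), payload 111101.
Byte 3: 0x9C = 10011100 (10xxxxxx ✓), payload 011100.
Concatenate: 0000111101011100 = 0xF5C (16 bits → U+0F5C).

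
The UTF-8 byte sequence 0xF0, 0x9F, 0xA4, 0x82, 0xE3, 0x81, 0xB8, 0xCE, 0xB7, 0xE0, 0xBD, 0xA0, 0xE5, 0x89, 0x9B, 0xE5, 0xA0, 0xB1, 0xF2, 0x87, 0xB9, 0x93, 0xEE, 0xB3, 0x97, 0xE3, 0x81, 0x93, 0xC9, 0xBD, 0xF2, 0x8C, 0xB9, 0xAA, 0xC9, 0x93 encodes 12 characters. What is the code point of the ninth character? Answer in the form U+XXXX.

U+3053

Offset 0: leading byte 0xF0 = 11110000 → 4-byte char #1 = F0 9F A4 82.
Offset 4: leading byte 0xE3 = 11100011 → 3-byte char #2 = E3 81 B8.
Offset 7: leading byte 0xCE = 11001110 → 2-byte char #3 = CE B7.
Offset 9: leading byte 0xE0 = 11100000 → 3-byte char #4 = E0 BD A0.
Offset 12: leading byte 0xE5 = 11100101 → 3-byte char #5 = E5 89 9B.
Offset 15: leading byte 0xE5 = 11100101 → 3-byte char #6 = E5 A0 B1.
Offset 18: leading byte 0xF2 = 11110010 → 4-byte char #7 = F2 87 B9 93.
Offset 22: leading byte 0xEE = 11101110 → 3-byte char #8 = EE B3 97.
Offset 25: leading byte 0xE3 = 11100011 → 3-byte char #9 = E3 81 93.
Leading byte 0xE3 = 11100011 matches 1110xxxx → 3-byte sequence.
Byte 1: 0xE3 = 11100011, payload 0011 (4 bits).
Byte 2: 0x81 = 10000001 (10xxxxxx ✓), payload 000001.
Byte 3: 0x93 = 10010011 (10xxxxxx ✓), payload 010011.
Concatenate: 0011000001010011 = 0x3053 (16 bits → U+3053).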